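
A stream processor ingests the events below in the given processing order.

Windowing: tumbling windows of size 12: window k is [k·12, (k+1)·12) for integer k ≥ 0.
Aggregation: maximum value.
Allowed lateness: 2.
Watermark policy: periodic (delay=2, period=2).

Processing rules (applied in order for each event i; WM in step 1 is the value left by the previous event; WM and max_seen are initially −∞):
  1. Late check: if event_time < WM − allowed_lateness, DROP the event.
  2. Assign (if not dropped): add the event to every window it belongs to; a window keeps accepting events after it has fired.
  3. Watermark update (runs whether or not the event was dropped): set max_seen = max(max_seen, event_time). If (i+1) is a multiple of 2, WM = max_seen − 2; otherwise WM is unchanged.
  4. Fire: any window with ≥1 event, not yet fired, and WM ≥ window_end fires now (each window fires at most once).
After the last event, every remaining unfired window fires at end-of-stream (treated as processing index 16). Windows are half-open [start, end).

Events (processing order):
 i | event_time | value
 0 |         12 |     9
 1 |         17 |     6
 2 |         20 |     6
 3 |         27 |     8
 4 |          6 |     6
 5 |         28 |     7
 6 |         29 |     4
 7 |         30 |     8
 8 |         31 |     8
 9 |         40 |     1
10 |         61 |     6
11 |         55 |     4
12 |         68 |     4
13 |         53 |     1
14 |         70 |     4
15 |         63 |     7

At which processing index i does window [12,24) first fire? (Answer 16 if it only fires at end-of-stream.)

3

i=0 t=12 v=9: → [12,24); WM=−∞
i=1 t=17 v=6: → [12,24); WM=15
i=2 t=20 v=6: → [12,24); WM=15
i=3 t=27 v=8: → [24,36); WM=25; [12,24) fires=9
i=4 t=6 v=6: DROP (t<25-2); WM=25
i=5 t=28 v=7: → [24,36); WM=26
i=6 t=29 v=4: → [24,36); WM=26
i=7 t=30 v=8: → [24,36); WM=28
i=8 t=31 v=8: → [24,36); WM=28
i=9 t=40 v=1: → [36,48); WM=38; [24,36) fires=8
i=10 t=61 v=6: → [60,72); WM=38
i=11 t=55 v=4: → [48,60); WM=59; [36,48) fires=1
i=12 t=68 v=4: → [60,72); WM=59
i=13 t=53 v=1: DROP (t<59-2); WM=66; [48,60) fires=4
i=14 t=70 v=4: → [60,72); WM=66
i=15 t=63 v=7: DROP (t<66-2); WM=68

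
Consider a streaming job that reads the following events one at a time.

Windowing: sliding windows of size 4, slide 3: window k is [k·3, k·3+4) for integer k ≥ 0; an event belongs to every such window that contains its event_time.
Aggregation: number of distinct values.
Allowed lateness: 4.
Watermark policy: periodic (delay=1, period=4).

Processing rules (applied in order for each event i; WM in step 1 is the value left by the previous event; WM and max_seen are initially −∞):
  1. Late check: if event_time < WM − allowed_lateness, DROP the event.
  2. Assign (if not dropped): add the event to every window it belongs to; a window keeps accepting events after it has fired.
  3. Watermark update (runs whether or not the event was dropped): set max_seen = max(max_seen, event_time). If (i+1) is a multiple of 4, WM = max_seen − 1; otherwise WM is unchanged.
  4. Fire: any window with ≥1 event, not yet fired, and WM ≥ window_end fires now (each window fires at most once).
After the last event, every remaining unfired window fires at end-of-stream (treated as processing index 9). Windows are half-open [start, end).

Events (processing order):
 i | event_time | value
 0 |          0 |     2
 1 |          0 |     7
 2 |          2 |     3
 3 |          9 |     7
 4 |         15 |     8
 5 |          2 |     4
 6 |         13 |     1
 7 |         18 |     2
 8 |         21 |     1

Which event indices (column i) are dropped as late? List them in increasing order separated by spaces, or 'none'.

5

i=0 t=0 v=2: → [0,4); WM=−∞
i=1 t=0 v=7: → [0,4); WM=−∞
i=2 t=2 v=3: → [0,4); WM=−∞
i=3 t=9 v=7: → [9,13),[6,10); WM=8; [0,4) fires=3
i=4 t=15 v=8: → [15,19),[12,16); WM=8
i=5 t=2 v=4: DROP (t<8-4); WM=8
i=6 t=13 v=1: → [12,16); WM=8
i=7 t=18 v=2: → [18,22),[15,19); WM=17; [6,10) fires=1 [9,13) fires=1 [12,16) fires=2
i=8 t=21 v=1: → [21,25),[18,22); WM=17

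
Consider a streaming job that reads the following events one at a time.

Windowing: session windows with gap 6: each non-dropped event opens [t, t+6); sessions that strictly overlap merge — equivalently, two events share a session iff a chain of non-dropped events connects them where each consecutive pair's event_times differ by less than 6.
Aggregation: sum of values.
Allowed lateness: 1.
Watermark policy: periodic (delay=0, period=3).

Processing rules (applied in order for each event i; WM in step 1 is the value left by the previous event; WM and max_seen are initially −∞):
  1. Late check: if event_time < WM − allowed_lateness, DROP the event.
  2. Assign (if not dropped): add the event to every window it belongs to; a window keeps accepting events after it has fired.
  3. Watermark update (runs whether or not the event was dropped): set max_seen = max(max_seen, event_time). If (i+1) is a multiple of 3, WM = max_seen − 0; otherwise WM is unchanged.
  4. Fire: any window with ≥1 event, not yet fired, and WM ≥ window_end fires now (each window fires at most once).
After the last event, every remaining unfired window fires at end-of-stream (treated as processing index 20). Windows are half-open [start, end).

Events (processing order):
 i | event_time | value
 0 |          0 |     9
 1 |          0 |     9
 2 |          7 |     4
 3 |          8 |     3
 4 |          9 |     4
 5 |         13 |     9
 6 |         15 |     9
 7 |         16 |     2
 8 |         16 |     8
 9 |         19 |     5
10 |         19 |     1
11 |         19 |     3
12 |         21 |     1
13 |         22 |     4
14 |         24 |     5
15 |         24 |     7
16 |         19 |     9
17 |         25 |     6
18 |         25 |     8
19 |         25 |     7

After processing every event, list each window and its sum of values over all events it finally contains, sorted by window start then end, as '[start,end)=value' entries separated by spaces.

[0,6)=18 [7,31)=86

i=0 t=0 v=9: → [0,6); WM=−∞
i=1 t=0 v=9: → [0,6); WM=−∞
i=2 t=7 v=4: → [7,13); WM=7
i=3 t=8 v=3: → [7,14); WM=7
i=4 t=9 v=4: → [7,15); WM=7
i=5 t=13 v=9: → [7,19); WM=13
i=6 t=15 v=9: → [7,21); WM=13
i=7 t=16 v=2: → [7,22); WM=13
i=8 t=16 v=8: → [7,22); WM=16
i=9 t=19 v=5: → [7,25); WM=16
i=10 t=19 v=1: → [7,25); WM=16
i=11 t=19 v=3: → [7,25); WM=19
i=12 t=21 v=1: → [7,27); WM=19
i=13 t=22 v=4: → [7,28); WM=19
i=14 t=24 v=5: → [7,30); WM=24
i=15 t=24 v=7: → [7,30); WM=24
i=16 t=19 v=9: DROP (t<24-1); WM=24
i=17 t=25 v=6: → [7,31); WM=25
i=18 t=25 v=8: → [7,31); WM=25
i=19 t=25 v=7: → [7,31); WM=25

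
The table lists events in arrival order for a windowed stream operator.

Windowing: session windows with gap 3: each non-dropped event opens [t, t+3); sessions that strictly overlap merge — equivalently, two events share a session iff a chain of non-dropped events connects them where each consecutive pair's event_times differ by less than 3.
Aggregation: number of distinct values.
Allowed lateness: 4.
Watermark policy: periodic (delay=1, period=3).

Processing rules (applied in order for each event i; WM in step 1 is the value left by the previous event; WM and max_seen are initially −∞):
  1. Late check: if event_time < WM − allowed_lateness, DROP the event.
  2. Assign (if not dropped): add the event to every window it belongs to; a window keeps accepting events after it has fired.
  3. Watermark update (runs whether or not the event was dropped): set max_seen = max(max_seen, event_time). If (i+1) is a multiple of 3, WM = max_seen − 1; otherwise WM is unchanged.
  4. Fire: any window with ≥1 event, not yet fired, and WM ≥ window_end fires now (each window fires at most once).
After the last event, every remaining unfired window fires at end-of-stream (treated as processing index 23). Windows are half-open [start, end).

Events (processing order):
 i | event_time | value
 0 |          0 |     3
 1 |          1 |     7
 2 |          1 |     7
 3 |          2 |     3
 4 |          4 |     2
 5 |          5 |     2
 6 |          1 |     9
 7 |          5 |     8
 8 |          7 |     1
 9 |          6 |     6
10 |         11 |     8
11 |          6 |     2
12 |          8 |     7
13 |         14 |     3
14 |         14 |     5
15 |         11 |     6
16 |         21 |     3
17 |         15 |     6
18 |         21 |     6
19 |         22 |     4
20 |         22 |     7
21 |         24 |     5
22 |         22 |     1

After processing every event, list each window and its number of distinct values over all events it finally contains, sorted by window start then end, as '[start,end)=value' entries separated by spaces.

i=0 t=0 v=3: → [0,3); WM=−∞
i=1 t=1 v=7: → [0,4); WM=−∞
i=2 t=1 v=7: → [0,4); WM=0
i=3 t=2 v=3: → [0,5); WM=0
i=4 t=4 v=2: → [0,7); WM=0
i=5 t=5 v=2: → [0,8); WM=4
i=6 t=1 v=9: → [0,8); WM=4
i=7 t=5 v=8: → [0,8); WM=4
i=8 t=7 v=1: → [0,10); WM=6
i=9 t=6 v=6: → [0,10); WM=6
i=10 t=11 v=8: → [11,14); WM=6
i=11 t=6 v=2: → [0,10); WM=10
i=12 t=8 v=7: → [0,11); WM=10
i=13 t=14 v=3: → [14,17); WM=10
i=14 t=14 v=5: → [14,17); WM=13
i=15 t=11 v=6: → [11,14); WM=13
i=16 t=21 v=3: → [21,24); WM=13
i=17 t=15 v=6: → [14,18); WM=20
i=18 t=21 v=6: → [21,24); WM=20
i=19 t=22 v=4: → [21,25); WM=20
i=20 t=22 v=7: → [21,25); WM=21
i=21 t=24 v=5: → [21,27); WM=21
i=22 t=22 v=1: → [21,27); WM=21

[0,11)=7 [11,14)=2 [14,18)=3 [21,27)=6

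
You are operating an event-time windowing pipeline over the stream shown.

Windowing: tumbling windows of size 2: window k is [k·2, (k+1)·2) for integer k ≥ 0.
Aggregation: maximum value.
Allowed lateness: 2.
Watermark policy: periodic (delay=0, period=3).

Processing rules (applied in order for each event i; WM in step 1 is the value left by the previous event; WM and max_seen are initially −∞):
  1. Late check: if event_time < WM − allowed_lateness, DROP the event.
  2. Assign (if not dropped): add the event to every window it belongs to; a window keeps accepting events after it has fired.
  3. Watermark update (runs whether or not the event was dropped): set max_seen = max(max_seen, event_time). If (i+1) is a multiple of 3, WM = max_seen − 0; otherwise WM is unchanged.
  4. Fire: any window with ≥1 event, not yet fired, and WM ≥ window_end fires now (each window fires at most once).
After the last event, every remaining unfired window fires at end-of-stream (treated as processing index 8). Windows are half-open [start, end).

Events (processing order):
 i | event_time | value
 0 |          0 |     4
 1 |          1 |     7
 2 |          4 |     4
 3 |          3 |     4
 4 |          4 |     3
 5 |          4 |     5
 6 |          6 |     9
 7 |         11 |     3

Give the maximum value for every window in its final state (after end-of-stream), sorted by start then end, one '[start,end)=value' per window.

[0,2)=7 [2,4)=4 [4,6)=5 [6,8)=9 [10,12)=3

i=0 t=0 v=4: → [0,2); WM=−∞
i=1 t=1 v=7: → [0,2); WM=−∞
i=2 t=4 v=4: → [4,6); WM=4; [0,2) fires=7
i=3 t=3 v=4: → [2,4); WM=4; [2,4) fires=4
i=4 t=4 v=3: → [4,6); WM=4
i=5 t=4 v=5: → [4,6); WM=4
i=6 t=6 v=9: → [6,8); WM=4
i=7 t=11 v=3: → [10,12); WM=4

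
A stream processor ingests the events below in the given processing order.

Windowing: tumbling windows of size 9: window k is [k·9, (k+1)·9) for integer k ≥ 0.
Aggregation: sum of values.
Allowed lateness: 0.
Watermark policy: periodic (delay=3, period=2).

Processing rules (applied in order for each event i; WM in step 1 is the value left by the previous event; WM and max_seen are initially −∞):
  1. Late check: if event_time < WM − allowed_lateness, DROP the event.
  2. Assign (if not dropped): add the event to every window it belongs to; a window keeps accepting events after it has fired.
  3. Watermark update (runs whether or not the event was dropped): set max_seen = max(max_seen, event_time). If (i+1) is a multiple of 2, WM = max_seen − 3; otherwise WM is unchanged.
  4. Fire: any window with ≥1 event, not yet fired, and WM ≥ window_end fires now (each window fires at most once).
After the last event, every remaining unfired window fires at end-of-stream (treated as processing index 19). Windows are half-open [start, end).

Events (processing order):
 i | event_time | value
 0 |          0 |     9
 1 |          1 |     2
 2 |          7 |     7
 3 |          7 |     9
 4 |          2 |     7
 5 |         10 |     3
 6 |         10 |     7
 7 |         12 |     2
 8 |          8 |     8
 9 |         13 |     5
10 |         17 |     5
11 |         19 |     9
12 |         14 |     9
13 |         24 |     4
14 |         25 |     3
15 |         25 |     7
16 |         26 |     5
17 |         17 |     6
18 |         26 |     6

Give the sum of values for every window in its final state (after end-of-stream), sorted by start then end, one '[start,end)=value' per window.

[0,9)=27 [9,18)=22 [18,27)=34

i=0 t=0 v=9: → [0,9); WM=−∞
i=1 t=1 v=2: → [0,9); WM=-2
i=2 t=7 v=7: → [0,9); WM=-2
i=3 t=7 v=9: → [0,9); WM=4
i=4 t=2 v=7: DROP (t<4-0); WM=4
i=5 t=10 v=3: → [9,18); WM=7
i=6 t=10 v=7: → [9,18); WM=7
i=7 t=12 v=2: → [9,18); WM=9; [0,9) fires=27
i=8 t=8 v=8: DROP (t<9-0); WM=9
i=9 t=13 v=5: → [9,18); WM=10
i=10 t=17 v=5: → [9,18); WM=10
i=11 t=19 v=9: → [18,27); WM=16
i=12 t=14 v=9: DROP (t<16-0); WM=16
i=13 t=24 v=4: → [18,27); WM=21; [9,18) fires=22
i=14 t=25 v=3: → [18,27); WM=21
i=15 t=25 v=7: → [18,27); WM=22
i=16 t=26 v=5: → [18,27); WM=22
i=17 t=17 v=6: DROP (t<22-0); WM=23
i=18 t=26 v=6: → [18,27); WM=23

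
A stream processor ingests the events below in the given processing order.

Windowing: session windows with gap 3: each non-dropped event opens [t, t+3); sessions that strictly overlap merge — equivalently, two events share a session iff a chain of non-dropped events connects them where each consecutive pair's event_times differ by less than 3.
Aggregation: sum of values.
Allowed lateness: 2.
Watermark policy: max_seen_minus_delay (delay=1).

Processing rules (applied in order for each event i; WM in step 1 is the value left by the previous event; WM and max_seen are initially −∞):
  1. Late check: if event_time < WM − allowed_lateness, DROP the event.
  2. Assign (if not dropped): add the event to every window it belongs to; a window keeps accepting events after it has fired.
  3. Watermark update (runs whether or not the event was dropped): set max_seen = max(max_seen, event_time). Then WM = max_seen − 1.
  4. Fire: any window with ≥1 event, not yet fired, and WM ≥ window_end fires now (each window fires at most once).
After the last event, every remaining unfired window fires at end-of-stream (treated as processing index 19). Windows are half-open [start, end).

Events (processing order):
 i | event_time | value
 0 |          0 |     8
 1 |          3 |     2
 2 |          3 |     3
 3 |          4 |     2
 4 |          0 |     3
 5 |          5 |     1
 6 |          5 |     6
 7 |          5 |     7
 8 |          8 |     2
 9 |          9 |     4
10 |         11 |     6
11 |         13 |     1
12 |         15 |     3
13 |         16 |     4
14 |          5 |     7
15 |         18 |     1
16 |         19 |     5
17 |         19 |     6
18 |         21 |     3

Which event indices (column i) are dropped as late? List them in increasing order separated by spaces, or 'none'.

4 14

i=0 t=0 v=8: → [0,3); WM=-1
i=1 t=3 v=2: → [3,6); WM=2
i=2 t=3 v=3: → [3,6); WM=2
i=3 t=4 v=2: → [3,7); WM=3
i=4 t=0 v=3: DROP (t<3-2); WM=3
i=5 t=5 v=1: → [3,8); WM=4
i=6 t=5 v=6: → [3,8); WM=4
i=7 t=5 v=7: → [3,8); WM=4
i=8 t=8 v=2: → [8,11); WM=7
i=9 t=9 v=4: → [8,12); WM=8
i=10 t=11 v=6: → [8,14); WM=10
i=11 t=13 v=1: → [8,16); WM=12
i=12 t=15 v=3: → [8,18); WM=14
i=13 t=16 v=4: → [8,19); WM=15
i=14 t=5 v=7: DROP (t<15-2); WM=15
i=15 t=18 v=1: → [8,21); WM=17
i=16 t=19 v=5: → [8,22); WM=18
i=17 t=19 v=6: → [8,22); WM=18
i=18 t=21 v=3: → [8,24); WM=20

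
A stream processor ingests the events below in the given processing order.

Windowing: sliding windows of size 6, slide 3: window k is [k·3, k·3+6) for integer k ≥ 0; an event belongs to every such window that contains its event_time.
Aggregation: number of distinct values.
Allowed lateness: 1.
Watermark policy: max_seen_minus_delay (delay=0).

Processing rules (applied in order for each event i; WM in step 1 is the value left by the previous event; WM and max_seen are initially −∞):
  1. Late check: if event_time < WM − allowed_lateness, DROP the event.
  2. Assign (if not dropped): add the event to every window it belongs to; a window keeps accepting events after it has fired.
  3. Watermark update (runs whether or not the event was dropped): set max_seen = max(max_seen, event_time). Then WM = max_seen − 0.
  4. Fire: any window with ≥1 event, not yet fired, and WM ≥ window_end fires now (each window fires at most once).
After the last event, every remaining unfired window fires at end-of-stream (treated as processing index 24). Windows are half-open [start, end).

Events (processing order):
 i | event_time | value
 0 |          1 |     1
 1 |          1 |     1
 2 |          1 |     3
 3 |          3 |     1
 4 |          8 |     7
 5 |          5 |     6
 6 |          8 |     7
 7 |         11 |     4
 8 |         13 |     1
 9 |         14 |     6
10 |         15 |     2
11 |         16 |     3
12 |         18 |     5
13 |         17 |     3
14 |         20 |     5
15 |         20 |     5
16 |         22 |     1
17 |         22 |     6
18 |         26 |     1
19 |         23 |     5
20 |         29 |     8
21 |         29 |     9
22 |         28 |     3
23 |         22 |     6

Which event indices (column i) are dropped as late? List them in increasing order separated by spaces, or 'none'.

i=0 t=1 v=1: → [0,6); WM=1
i=1 t=1 v=1: → [0,6); WM=1
i=2 t=1 v=3: → [0,6); WM=1
i=3 t=3 v=1: → [3,9),[0,6); WM=3
i=4 t=8 v=7: → [6,12),[3,9); WM=8; [0,6) fires=2
i=5 t=5 v=6: DROP (t<8-1); WM=8
i=6 t=8 v=7: → [6,12),[3,9); WM=8
i=7 t=11 v=4: → [9,15),[6,12); WM=11; [3,9) fires=2
i=8 t=13 v=1: → [12,18),[9,15); WM=13; [6,12) fires=2
i=9 t=14 v=6: → [12,18),[9,15); WM=14
i=10 t=15 v=2: → [15,21),[12,18); WM=15; [9,15) fires=3
i=11 t=16 v=3: → [15,21),[12,18); WM=16
i=12 t=18 v=5: → [18,24),[15,21); WM=18; [12,18) fires=4
i=13 t=17 v=3: → [15,21),[12,18); WM=18
i=14 t=20 v=5: → [18,24),[15,21); WM=20
i=15 t=20 v=5: → [18,24),[15,21); WM=20
i=16 t=22 v=1: → [21,27),[18,24); WM=22; [15,21) fires=3
i=17 t=22 v=6: → [21,27),[18,24); WM=22
i=18 t=26 v=1: → [24,30),[21,27); WM=26; [18,24) fires=3
i=19 t=23 v=5: DROP (t<26-1); WM=26
i=20 t=29 v=8: → [27,33),[24,30); WM=29; [21,27) fires=2
i=21 t=29 v=9: → [27,33),[24,30); WM=29
i=22 t=28 v=3: → [27,33),[24,30); WM=29
i=23 t=22 v=6: DROP (t<29-1); WM=29

5 19 23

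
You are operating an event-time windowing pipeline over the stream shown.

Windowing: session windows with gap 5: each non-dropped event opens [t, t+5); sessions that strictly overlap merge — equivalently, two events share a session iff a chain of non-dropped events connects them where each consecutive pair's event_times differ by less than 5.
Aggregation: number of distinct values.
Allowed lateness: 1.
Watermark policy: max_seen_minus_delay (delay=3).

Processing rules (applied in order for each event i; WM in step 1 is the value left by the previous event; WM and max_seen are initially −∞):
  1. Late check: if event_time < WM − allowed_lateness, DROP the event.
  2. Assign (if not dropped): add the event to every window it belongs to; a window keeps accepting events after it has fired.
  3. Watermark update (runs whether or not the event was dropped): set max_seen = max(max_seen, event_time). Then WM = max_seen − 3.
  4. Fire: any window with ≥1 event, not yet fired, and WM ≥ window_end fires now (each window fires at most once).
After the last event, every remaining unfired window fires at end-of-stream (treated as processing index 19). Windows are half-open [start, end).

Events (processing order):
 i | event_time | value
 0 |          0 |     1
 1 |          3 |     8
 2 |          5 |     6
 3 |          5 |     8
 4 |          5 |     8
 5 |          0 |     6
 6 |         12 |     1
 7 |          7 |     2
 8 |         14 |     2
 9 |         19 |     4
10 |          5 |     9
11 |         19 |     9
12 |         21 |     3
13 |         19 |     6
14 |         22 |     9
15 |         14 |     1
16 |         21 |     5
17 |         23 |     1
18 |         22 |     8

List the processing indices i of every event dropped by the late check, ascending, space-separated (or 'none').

i=0 t=0 v=1: → [0,5); WM=-3
i=1 t=3 v=8: → [0,8); WM=0
i=2 t=5 v=6: → [0,10); WM=2
i=3 t=5 v=8: → [0,10); WM=2
i=4 t=5 v=8: → [0,10); WM=2
i=5 t=0 v=6: DROP (t<2-1); WM=2
i=6 t=12 v=1: → [12,17); WM=9
i=7 t=7 v=2: DROP (t<9-1); WM=9
i=8 t=14 v=2: → [12,19); WM=11
i=9 t=19 v=4: → [19,24); WM=16
i=10 t=5 v=9: DROP (t<16-1); WM=16
i=11 t=19 v=9: → [19,24); WM=16
i=12 t=21 v=3: → [19,26); WM=18
i=13 t=19 v=6: → [19,26); WM=18
i=14 t=22 v=9: → [19,27); WM=19
i=15 t=14 v=1: DROP (t<19-1); WM=19
i=16 t=21 v=5: → [19,27); WM=19
i=17 t=23 v=1: → [19,28); WM=20
i=18 t=22 v=8: → [19,28); WM=20

5 7 10 15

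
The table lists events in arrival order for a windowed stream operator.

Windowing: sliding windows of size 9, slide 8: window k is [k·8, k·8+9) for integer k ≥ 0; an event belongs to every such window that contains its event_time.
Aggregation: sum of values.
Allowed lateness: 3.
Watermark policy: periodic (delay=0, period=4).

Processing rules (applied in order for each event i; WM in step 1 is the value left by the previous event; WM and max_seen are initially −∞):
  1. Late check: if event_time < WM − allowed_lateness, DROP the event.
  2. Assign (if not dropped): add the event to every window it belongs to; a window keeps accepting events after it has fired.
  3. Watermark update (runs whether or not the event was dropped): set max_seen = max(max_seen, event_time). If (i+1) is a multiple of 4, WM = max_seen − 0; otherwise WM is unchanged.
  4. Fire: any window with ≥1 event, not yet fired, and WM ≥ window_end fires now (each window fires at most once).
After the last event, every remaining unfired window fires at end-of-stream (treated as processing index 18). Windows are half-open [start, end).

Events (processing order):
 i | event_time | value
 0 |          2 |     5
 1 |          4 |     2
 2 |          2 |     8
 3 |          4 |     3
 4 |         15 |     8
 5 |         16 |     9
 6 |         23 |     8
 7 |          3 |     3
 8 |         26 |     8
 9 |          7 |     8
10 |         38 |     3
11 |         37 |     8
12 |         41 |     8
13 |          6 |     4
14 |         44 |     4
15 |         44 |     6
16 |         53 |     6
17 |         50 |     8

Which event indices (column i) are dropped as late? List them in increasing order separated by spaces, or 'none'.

i=0 t=2 v=5: → [0,9); WM=−∞
i=1 t=4 v=2: → [0,9); WM=−∞
i=2 t=2 v=8: → [0,9); WM=−∞
i=3 t=4 v=3: → [0,9); WM=4
i=4 t=15 v=8: → [8,17); WM=4
i=5 t=16 v=9: → [16,25),[8,17); WM=4
i=6 t=23 v=8: → [16,25); WM=4
i=7 t=3 v=3: → [0,9); WM=23; [0,9) fires=21 [8,17) fires=17
i=8 t=26 v=8: → [24,33); WM=23
i=9 t=7 v=8: DROP (t<23-3); WM=23
i=10 t=38 v=3: → [32,41); WM=23
i=11 t=37 v=8: → [32,41); WM=38; [16,25) fires=17 [24,33) fires=8
i=12 t=41 v=8: → [40,49); WM=38
i=13 t=6 v=4: DROP (t<38-3); WM=38
i=14 t=44 v=4: → [40,49); WM=38
i=15 t=44 v=6: → [40,49); WM=44; [32,41) fires=11
i=16 t=53 v=6: → [48,57); WM=44
i=17 t=50 v=8: → [48,57); WM=44

9 13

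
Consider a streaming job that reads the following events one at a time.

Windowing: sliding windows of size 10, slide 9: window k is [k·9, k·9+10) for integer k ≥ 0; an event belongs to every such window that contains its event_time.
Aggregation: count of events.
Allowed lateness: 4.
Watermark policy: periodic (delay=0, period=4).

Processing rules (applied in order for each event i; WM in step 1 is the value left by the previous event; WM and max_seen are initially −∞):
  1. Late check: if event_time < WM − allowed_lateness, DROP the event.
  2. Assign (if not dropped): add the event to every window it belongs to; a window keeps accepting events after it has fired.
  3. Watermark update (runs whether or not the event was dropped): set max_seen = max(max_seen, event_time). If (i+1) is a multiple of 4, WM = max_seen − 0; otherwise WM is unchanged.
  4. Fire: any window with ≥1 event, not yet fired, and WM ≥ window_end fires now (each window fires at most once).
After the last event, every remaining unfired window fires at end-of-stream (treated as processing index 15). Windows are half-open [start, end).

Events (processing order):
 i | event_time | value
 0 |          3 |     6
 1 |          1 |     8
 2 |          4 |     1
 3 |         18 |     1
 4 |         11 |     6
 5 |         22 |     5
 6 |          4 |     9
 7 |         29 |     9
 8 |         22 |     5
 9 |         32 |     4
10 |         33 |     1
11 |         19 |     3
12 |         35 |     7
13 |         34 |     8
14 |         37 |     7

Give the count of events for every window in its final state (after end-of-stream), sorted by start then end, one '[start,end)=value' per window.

i=0 t=3 v=6: → [0,10); WM=−∞
i=1 t=1 v=8: → [0,10); WM=−∞
i=2 t=4 v=1: → [0,10); WM=−∞
i=3 t=18 v=1: → [18,28),[9,19); WM=18; [0,10) fires=3
i=4 t=11 v=6: DROP (t<18-4); WM=18
i=5 t=22 v=5: → [18,28); WM=18
i=6 t=4 v=9: DROP (t<18-4); WM=18
i=7 t=29 v=9: → [27,37); WM=29; [9,19) fires=1 [18,28) fires=2
i=8 t=22 v=5: DROP (t<29-4); WM=29
i=9 t=32 v=4: → [27,37); WM=29
i=10 t=33 v=1: → [27,37); WM=29
i=11 t=19 v=3: DROP (t<29-4); WM=33
i=12 t=35 v=7: → [27,37); WM=33
i=13 t=34 v=8: → [27,37); WM=33
i=14 t=37 v=7: → [36,46); WM=33

[0,10)=3 [9,19)=1 [18,28)=2 [27,37)=5 [36,46)=1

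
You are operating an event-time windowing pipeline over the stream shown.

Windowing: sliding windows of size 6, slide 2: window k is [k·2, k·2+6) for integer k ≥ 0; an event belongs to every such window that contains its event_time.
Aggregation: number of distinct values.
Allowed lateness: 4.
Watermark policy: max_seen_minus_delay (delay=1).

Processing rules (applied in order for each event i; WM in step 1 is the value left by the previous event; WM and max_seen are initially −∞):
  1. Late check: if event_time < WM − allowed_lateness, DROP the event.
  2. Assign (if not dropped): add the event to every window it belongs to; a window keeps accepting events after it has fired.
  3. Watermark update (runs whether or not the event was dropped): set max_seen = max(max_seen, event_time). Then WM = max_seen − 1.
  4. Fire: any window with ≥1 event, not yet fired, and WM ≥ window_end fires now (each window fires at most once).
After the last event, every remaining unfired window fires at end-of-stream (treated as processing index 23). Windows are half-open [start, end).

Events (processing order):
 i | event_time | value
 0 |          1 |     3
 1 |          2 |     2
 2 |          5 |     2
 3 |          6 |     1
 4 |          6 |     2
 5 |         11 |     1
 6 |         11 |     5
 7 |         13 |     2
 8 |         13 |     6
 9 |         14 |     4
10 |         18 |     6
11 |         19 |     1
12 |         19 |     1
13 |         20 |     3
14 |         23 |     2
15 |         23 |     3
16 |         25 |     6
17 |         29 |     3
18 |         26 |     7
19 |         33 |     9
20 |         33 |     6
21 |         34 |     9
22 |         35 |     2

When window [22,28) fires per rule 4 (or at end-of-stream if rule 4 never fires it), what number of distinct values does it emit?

3

i=0 t=1 v=3: → [0,6); WM=0
i=1 t=2 v=2: → [2,8),[0,6); WM=1
i=2 t=5 v=2: → [4,10),[2,8),[0,6); WM=4
i=3 t=6 v=1: → [6,12),[4,10),[2,8); WM=5
i=4 t=6 v=2: → [6,12),[4,10),[2,8); WM=5
i=5 t=11 v=1: → [10,16),[8,14),[6,12); WM=10; [0,6) fires=2 [2,8) fires=2 [4,10) fires=2
i=6 t=11 v=5: → [10,16),[8,14),[6,12); WM=10
i=7 t=13 v=2: → [12,18),[10,16),[8,14); WM=12; [6,12) fires=3
i=8 t=13 v=6: → [12,18),[10,16),[8,14); WM=12
i=9 t=14 v=4: → [14,20),[12,18),[10,16); WM=13
i=10 t=18 v=6: → [18,24),[16,22),[14,20); WM=17; [8,14) fires=4 [10,16) fires=5
i=11 t=19 v=1: → [18,24),[16,22),[14,20); WM=18; [12,18) fires=3
i=12 t=19 v=1: → [18,24),[16,22),[14,20); WM=18
i=13 t=20 v=3: → [20,26),[18,24),[16,22); WM=19
i=14 t=23 v=2: → [22,28),[20,26),[18,24); WM=22; [14,20) fires=3 [16,22) fires=3
i=15 t=23 v=3: → [22,28),[20,26),[18,24); WM=22
i=16 t=25 v=6: → [24,30),[22,28),[20,26); WM=24; [18,24) fires=4
i=17 t=29 v=3: → [28,34),[26,32),[24,30); WM=28; [20,26) fires=3 [22,28) fires=3
i=18 t=26 v=7: → [26,32),[24,30),[22,28); WM=28
i=19 t=33 v=9: → [32,38),[30,36),[28,34); WM=32; [24,30) fires=3 [26,32) fires=2
i=20 t=33 v=6: → [32,38),[30,36),[28,34); WM=32
i=21 t=34 v=9: → [34,40),[32,38),[30,36); WM=33
i=22 t=35 v=2: → [34,40),[32,38),[30,36); WM=34; [28,34) fires=3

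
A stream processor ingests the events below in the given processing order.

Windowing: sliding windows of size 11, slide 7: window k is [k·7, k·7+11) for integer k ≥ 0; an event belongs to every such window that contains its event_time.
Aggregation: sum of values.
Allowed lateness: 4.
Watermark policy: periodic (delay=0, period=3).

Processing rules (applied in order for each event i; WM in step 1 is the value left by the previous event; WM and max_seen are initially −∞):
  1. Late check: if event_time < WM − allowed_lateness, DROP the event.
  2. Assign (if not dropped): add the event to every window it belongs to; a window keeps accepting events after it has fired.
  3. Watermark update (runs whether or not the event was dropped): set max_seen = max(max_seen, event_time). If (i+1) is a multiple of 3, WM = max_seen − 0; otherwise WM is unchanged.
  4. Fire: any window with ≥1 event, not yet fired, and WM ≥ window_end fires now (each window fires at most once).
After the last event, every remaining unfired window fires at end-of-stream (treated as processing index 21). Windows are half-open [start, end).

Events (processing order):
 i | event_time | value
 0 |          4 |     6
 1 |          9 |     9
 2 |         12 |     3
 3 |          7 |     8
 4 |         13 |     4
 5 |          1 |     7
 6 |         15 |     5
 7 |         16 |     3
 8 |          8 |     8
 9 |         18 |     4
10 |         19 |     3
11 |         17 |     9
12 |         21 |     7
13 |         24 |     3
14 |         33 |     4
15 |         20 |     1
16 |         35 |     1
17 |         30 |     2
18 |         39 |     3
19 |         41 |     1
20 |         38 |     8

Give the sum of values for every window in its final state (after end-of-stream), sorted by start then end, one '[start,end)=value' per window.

[0,11)=15 [7,18)=33 [14,25)=34 [21,32)=12 [28,39)=15 [35,46)=13

i=0 t=4 v=6: → [0,11); WM=−∞
i=1 t=9 v=9: → [7,18),[0,11); WM=−∞
i=2 t=12 v=3: → [7,18); WM=12; [0,11) fires=15
i=3 t=7 v=8: DROP (t<12-4); WM=12
i=4 t=13 v=4: → [7,18); WM=12
i=5 t=1 v=7: DROP (t<12-4); WM=13
i=6 t=15 v=5: → [14,25),[7,18); WM=13
i=7 t=16 v=3: → [14,25),[7,18); WM=13
i=8 t=8 v=8: DROP (t<13-4); WM=16
i=9 t=18 v=4: → [14,25); WM=16
i=10 t=19 v=3: → [14,25); WM=16
i=11 t=17 v=9: → [14,25),[7,18); WM=19; [7,18) fires=33
i=12 t=21 v=7: → [21,32),[14,25); WM=19
i=13 t=24 v=3: → [21,32),[14,25); WM=19
i=14 t=33 v=4: → [28,39); WM=33; [14,25) fires=34 [21,32) fires=10
i=15 t=20 v=1: DROP (t<33-4); WM=33
i=16 t=35 v=1: → [35,46),[28,39); WM=33
i=17 t=30 v=2: → [28,39),[21,32); WM=35
i=18 t=39 v=3: → [35,46); WM=35
i=19 t=41 v=1: → [35,46); WM=35
i=20 t=38 v=8: → [35,46),[28,39); WM=41; [28,39) fires=15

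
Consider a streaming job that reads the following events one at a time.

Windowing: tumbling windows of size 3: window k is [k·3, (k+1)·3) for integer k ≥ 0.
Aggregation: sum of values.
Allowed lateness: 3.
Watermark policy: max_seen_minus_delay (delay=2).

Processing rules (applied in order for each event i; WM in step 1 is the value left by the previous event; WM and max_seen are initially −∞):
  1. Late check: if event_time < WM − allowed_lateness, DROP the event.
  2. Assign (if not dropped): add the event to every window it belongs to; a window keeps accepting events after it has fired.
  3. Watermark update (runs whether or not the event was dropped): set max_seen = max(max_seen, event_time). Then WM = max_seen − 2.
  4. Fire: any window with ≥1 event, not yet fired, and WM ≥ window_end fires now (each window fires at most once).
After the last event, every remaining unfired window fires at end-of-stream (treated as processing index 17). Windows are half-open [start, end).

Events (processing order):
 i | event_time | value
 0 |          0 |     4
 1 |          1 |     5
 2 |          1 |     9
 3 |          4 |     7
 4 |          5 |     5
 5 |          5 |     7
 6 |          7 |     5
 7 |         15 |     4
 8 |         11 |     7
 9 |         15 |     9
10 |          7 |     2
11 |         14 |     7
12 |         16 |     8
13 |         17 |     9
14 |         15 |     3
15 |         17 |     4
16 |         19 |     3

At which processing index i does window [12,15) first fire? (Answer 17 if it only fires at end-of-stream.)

i=0 t=0 v=4: → [0,3); WM=-2
i=1 t=1 v=5: → [0,3); WM=-1
i=2 t=1 v=9: → [0,3); WM=-1
i=3 t=4 v=7: → [3,6); WM=2
i=4 t=5 v=5: → [3,6); WM=3; [0,3) fires=18
i=5 t=5 v=7: → [3,6); WM=3
i=6 t=7 v=5: → [6,9); WM=5
i=7 t=15 v=4: → [15,18); WM=13; [3,6) fires=19 [6,9) fires=5
i=8 t=11 v=7: → [9,12); WM=13; [9,12) fires=7
i=9 t=15 v=9: → [15,18); WM=13
i=10 t=7 v=2: DROP (t<13-3); WM=13
i=11 t=14 v=7: → [12,15); WM=13
i=12 t=16 v=8: → [15,18); WM=14
i=13 t=17 v=9: → [15,18); WM=15; [12,15) fires=7
i=14 t=15 v=3: → [15,18); WM=15
i=15 t=17 v=4: → [15,18); WM=15
i=16 t=19 v=3: → [18,21); WM=17

13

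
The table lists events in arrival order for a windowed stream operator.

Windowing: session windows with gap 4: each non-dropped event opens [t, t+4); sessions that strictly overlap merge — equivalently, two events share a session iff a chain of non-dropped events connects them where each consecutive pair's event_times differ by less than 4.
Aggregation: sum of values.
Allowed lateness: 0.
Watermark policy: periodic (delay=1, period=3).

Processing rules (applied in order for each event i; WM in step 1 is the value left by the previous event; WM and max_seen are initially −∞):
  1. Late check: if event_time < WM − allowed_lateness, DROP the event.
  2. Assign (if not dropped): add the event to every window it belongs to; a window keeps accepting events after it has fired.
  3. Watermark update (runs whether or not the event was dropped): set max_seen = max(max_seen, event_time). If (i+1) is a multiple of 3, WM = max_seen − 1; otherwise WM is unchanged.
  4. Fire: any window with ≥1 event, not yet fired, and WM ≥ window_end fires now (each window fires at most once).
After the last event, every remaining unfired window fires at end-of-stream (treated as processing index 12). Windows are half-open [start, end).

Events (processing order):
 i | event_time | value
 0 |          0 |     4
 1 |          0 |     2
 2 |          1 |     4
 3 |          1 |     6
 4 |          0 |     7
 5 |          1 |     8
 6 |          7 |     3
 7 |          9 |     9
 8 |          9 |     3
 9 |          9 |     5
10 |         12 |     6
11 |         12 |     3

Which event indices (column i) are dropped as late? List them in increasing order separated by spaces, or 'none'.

i=0 t=0 v=4: → [0,4); WM=−∞
i=1 t=0 v=2: → [0,4); WM=−∞
i=2 t=1 v=4: → [0,5); WM=0
i=3 t=1 v=6: → [0,5); WM=0
i=4 t=0 v=7: → [0,5); WM=0
i=5 t=1 v=8: → [0,5); WM=0
i=6 t=7 v=3: → [7,11); WM=0
i=7 t=9 v=9: → [7,13); WM=0
i=8 t=9 v=3: → [7,13); WM=8
i=9 t=9 v=5: → [7,13); WM=8
i=10 t=12 v=6: → [7,16); WM=8
i=11 t=12 v=3: → [7,16); WM=11

none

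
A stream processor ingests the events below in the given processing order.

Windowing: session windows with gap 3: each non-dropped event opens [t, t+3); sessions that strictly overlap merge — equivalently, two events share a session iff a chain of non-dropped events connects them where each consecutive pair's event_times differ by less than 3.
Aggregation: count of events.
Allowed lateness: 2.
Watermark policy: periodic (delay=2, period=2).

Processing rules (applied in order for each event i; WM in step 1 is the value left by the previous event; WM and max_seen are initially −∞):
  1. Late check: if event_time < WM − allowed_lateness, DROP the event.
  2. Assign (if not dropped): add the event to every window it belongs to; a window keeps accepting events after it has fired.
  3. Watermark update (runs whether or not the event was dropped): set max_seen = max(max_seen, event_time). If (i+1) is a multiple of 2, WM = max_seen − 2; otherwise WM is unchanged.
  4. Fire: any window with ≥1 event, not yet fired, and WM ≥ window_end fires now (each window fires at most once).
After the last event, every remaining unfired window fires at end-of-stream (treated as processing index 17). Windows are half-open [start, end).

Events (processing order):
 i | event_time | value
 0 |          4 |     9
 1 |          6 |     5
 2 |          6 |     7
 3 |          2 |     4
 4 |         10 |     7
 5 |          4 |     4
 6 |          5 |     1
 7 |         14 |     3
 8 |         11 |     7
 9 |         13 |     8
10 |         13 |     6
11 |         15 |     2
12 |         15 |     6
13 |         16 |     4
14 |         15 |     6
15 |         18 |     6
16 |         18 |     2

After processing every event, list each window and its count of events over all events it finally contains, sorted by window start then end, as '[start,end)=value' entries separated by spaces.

[2,9)=5 [10,21)=11

i=0 t=4 v=9: → [4,7); WM=−∞
i=1 t=6 v=5: → [4,9); WM=4
i=2 t=6 v=7: → [4,9); WM=4
i=3 t=2 v=4: → [2,9); WM=4
i=4 t=10 v=7: → [10,13); WM=4
i=5 t=4 v=4: → [2,9); WM=8
i=6 t=5 v=1: DROP (t<8-2); WM=8
i=7 t=14 v=3: → [14,17); WM=12
i=8 t=11 v=7: → [10,14); WM=12
i=9 t=13 v=8: → [10,17); WM=12
i=10 t=13 v=6: → [10,17); WM=12
i=11 t=15 v=2: → [10,18); WM=13
i=12 t=15 v=6: → [10,18); WM=13
i=13 t=16 v=4: → [10,19); WM=14
i=14 t=15 v=6: → [10,19); WM=14
i=15 t=18 v=6: → [10,21); WM=16
i=16 t=18 v=2: → [10,21); WM=16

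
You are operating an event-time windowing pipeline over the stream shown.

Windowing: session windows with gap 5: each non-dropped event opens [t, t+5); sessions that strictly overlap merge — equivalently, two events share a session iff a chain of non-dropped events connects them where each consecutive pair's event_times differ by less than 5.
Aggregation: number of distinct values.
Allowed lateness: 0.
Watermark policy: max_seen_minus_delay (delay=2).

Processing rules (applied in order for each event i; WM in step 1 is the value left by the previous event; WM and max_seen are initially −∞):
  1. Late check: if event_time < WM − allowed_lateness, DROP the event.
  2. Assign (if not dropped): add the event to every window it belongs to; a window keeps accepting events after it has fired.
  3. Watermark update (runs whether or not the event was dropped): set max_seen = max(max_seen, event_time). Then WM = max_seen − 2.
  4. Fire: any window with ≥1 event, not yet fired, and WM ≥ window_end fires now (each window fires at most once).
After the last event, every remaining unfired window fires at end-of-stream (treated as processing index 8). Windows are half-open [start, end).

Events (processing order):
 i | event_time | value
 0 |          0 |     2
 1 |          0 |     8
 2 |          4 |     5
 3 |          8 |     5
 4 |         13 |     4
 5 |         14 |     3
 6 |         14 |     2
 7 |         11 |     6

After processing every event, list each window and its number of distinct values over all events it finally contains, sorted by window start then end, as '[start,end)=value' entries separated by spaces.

i=0 t=0 v=2: → [0,5); WM=-2
i=1 t=0 v=8: → [0,5); WM=-2
i=2 t=4 v=5: → [0,9); WM=2
i=3 t=8 v=5: → [0,13); WM=6
i=4 t=13 v=4: → [13,18); WM=11
i=5 t=14 v=3: → [13,19); WM=12
i=6 t=14 v=2: → [13,19); WM=12
i=7 t=11 v=6: DROP (t<12-0); WM=12

[0,13)=3 [13,19)=3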